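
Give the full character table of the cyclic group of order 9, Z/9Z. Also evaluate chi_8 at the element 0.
Character table of Z/9Z (irreps indexed chi_0,...,chi_8 with chi_k(m) = zeta_9^(k*m), zeta_9 = exp(2*pi*i/9)):
  irrep \ class  {0} (size 1)  {1} (size 1)    {2} (size 1)    {3} (size 1)    {4} (size 1)    {5} (size 1)    {6} (size 1)    {7} (size 1)    {8} (size 1)  
  chi_0          1             1               1               1               1               1               1               1               1             
  chi_1          1             exp(2*I*pi/9)   exp(4*I*pi/9)   exp(2*I*pi/3)   exp(8*I*pi/9)   exp(-8*I*pi/9)  exp(-2*I*pi/3)  exp(-4*I*pi/9)  exp(-2*I*pi/9)
  chi_2          1             exp(4*I*pi/9)   exp(8*I*pi/9)   exp(-2*I*pi/3)  exp(-2*I*pi/9)  exp(2*I*pi/9)   exp(2*I*pi/3)   exp(-8*I*pi/9)  exp(-4*I*pi/9)
  chi_3          1             exp(2*I*pi/3)   exp(-2*I*pi/3)  1               exp(2*I*pi/3)   exp(-2*I*pi/3)  1               exp(2*I*pi/3)   exp(-2*I*pi/3)
  chi_4          1             exp(8*I*pi/9)   exp(-2*I*pi/9)  exp(2*I*pi/3)   exp(-4*I*pi/9)  exp(4*I*pi/9)   exp(-2*I*pi/3)  exp(2*I*pi/9)   exp(-8*I*pi/9)
  chi_5          1             exp(-8*I*pi/9)  exp(2*I*pi/9)   exp(-2*I*pi/3)  exp(4*I*pi/9)   exp(-4*I*pi/9)  exp(2*I*pi/3)   exp(-2*I*pi/9)  exp(8*I*pi/9) 
  chi_6          1             exp(-2*I*pi/3)  exp(2*I*pi/3)   1               exp(-2*I*pi/3)  exp(2*I*pi/3)   1               exp(-2*I*pi/3)  exp(2*I*pi/3) 
  chi_7          1             exp(-4*I*pi/9)  exp(-8*I*pi/9)  exp(2*I*pi/3)   exp(2*I*pi/9)   exp(-2*I*pi/9)  exp(-2*I*pi/3)  exp(8*I*pi/9)   exp(4*I*pi/9) 
  chi_8          1             exp(-2*I*pi/9)  exp(-4*I*pi/9)  exp(-2*I*pi/3)  exp(-8*I*pi/9)  exp(8*I*pi/9)   exp(2*I*pi/3)   exp(4*I*pi/9)   exp(2*I*pi/9) 

Spot check: chi_8(0) = zeta_9^(8*0) = zeta_9^0 = 1.

Proof sketch: Z/9Z is abelian, so all 9 irreducible complex representations are 1-dimensional. They are given by chi_k(m) = zeta_9^(k*m) for k = 0,...,8. Row orthogonality: sum_m chi_k(m) conj(chi_l(m)) = 9 * [k = l].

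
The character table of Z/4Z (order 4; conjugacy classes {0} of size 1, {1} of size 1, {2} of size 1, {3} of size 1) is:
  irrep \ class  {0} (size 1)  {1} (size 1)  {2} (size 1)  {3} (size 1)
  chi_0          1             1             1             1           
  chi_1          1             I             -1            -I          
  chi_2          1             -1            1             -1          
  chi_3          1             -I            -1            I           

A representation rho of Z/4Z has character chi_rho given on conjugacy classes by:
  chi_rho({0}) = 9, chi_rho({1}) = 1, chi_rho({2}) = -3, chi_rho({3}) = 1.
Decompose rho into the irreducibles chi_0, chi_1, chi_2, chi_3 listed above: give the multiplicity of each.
Multiplicities: chi_0: 2, chi_1: 3, chi_2: 1, chi_3: 3.

Details: Use <chi_rho, chi> = (1/|G|) sum_C |C| * chi_rho(C) * conj(chi(C)) with |G| = 4 for each irreducible chi in the table:
  <chi_rho, chi_0> = (1/4)[1*(9)*conj(1) + 1*(1)*conj(1) + 1*(-3)*conj(1) + 1*(1)*conj(1)]
      = (1/4)[(9) + (1) + (-3) + (1)] = 8/4 = 2
  <chi_rho, chi_1> = (1/4)[1*(9)*conj(1) + 1*(1)*conj(I) + 1*(-3)*conj(-1) + 1*(1)*conj(-I)]
      = (1/4)[(9) + (-I) + (3) + (I)] = 12/4 = 3
  <chi_rho, chi_2> = (1/4)[1*(9)*conj(1) + 1*(1)*conj(-1) + 1*(-3)*conj(1) + 1*(1)*conj(-1)]
      = (1/4)[(9) + (-1) + (-3) + (-1)] = 4/4 = 1
  <chi_rho, chi_3> = (1/4)[1*(9)*conj(1) + 1*(1)*conj(-I) + 1*(-3)*conj(-1) + 1*(1)*conj(I)]
      = (1/4)[(9) + (I) + (3) + (-I)] = 12/4 = 3
(Exp terms are combined using exp(i*s)*conj(exp(i*t)) = exp(i*(s-t)), and sums of them are collapsed using the identity that for every m > 1 the m distinct m-th roots of unity sum to 0, e.g. 1 + exp(2*I*pi/3) + exp(-2*I*pi/3) = 0.)
Dimension check: dim(rho) = sum (mult * dim) = 2*1 + 3*1 + 1*1 + 3*1 = 9 = chi_rho(e) = 9.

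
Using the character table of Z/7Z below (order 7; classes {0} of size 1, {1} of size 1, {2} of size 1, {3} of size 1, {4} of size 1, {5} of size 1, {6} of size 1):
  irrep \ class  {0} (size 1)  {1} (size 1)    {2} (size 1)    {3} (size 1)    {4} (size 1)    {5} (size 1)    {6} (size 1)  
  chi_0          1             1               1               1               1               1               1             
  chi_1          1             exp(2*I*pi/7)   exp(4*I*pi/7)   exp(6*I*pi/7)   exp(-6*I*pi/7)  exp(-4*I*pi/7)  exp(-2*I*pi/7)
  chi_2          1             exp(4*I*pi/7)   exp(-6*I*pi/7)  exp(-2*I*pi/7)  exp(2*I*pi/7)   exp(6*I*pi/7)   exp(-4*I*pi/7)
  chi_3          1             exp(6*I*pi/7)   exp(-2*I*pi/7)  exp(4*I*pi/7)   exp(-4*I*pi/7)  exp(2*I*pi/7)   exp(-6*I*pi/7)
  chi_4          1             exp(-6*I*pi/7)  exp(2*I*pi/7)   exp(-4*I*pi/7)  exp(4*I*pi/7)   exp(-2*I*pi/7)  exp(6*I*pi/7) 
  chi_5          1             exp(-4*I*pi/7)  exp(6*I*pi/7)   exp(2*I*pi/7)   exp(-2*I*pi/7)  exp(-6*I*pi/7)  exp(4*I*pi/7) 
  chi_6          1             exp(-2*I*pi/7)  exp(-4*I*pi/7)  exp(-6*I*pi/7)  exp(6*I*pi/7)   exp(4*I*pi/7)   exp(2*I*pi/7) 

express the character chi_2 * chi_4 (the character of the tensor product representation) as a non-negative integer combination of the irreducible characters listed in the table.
chi_2 tensor chi_4 = chi_6 (all other irreducibles have multiplicity 0).

The character of a tensor product is the pointwise product (chi_2 * chi_4)(C) = chi_2(C) * chi_4(C):
  {0}: (1)*(1), {1}: (exp(4*I*pi/7))*(exp(-6*I*pi/7)), {2}: (exp(-6*I*pi/7))*(exp(2*I*pi/7)), {3}: (exp(-2*I*pi/7))*(exp(-4*I*pi/7)), {4}: (exp(2*I*pi/7))*(exp(4*I*pi/7)), {5}: (exp(6*I*pi/7))*(exp(-2*I*pi/7)), {6}: (exp(-4*I*pi/7))*(exp(6*I*pi/7))
so (chi_2 * chi_4) takes values
  {0} -> 1, {1} -> exp(-2*I*pi/7), {2} -> exp(-4*I*pi/7), {3} -> exp(-6*I*pi/7), {4} -> exp(6*I*pi/7), {5} -> exp(4*I*pi/7), {6} -> exp(2*I*pi/7).
Now take the inner product of this character with each irreducible chi from the table, <chi_2*chi_4, chi> = (1/7) sum_C |C| (chi_2*chi_4)(C) conj(chi(C)):
  <chi_2*chi_4, chi_0> = (1/7)[1*(1)*conj(1) + 1*(exp(-2*I*pi/7))*conj(1) + 1*(exp(-4*I*pi/7))*conj(1) + 1*(exp(-6*I*pi/7))*conj(1) + 1*(exp(6*I*pi/7))*conj(1) + 1*(exp(4*I*pi/7))*conj(1) + 1*(exp(2*I*pi/7))*conj(1)]
      = (1/7)[(1) + (exp(-2*I*pi/7)) + (exp(-4*I*pi/7)) + (exp(-6*I*pi/7)) + (exp(6*I*pi/7)) + (exp(4*I*pi/7)) + (exp(2*I*pi/7))] = 0/7 = 0
  <chi_2*chi_4, chi_1> = (1/7)[1*(1)*conj(1) + 1*(exp(-2*I*pi/7))*conj(exp(2*I*pi/7)) + 1*(exp(-4*I*pi/7))*conj(exp(4*I*pi/7)) + 1*(exp(-6*I*pi/7))*conj(exp(6*I*pi/7)) + 1*(exp(6*I*pi/7))*conj(exp(-6*I*pi/7)) + 1*(exp(4*I*pi/7))*conj(exp(-4*I*pi/7)) + 1*(exp(2*I*pi/7))*conj(exp(-2*I*pi/7))]
      = (1/7)[(1) + (exp(-4*I*pi/7)) + (exp(6*I*pi/7)) + (exp(2*I*pi/7)) + (exp(-2*I*pi/7)) + (exp(-6*I*pi/7)) + (exp(4*I*pi/7))] = 0/7 = 0
  <chi_2*chi_4, chi_2> = (1/7)[1*(1)*conj(1) + 1*(exp(-2*I*pi/7))*conj(exp(4*I*pi/7)) + 1*(exp(-4*I*pi/7))*conj(exp(-6*I*pi/7)) + 1*(exp(-6*I*pi/7))*conj(exp(-2*I*pi/7)) + 1*(exp(6*I*pi/7))*conj(exp(2*I*pi/7)) + 1*(exp(4*I*pi/7))*conj(exp(6*I*pi/7)) + 1*(exp(2*I*pi/7))*conj(exp(-4*I*pi/7))]
      = (1/7)[(1) + (exp(-6*I*pi/7)) + (exp(2*I*pi/7)) + (exp(-4*I*pi/7)) + (exp(4*I*pi/7)) + (exp(-2*I*pi/7)) + (exp(6*I*pi/7))] = 0/7 = 0
  <chi_2*chi_4, chi_3> = (1/7)[1*(1)*conj(1) + 1*(exp(-2*I*pi/7))*conj(exp(6*I*pi/7)) + 1*(exp(-4*I*pi/7))*conj(exp(-2*I*pi/7)) + 1*(exp(-6*I*pi/7))*conj(exp(4*I*pi/7)) + 1*(exp(6*I*pi/7))*conj(exp(-4*I*pi/7)) + 1*(exp(4*I*pi/7))*conj(exp(2*I*pi/7)) + 1*(exp(2*I*pi/7))*conj(exp(-6*I*pi/7))]
      = (1/7)[(1) + (exp(6*I*pi/7)) + (exp(-2*I*pi/7)) + (exp(4*I*pi/7)) + (exp(-4*I*pi/7)) + (exp(2*I*pi/7)) + (exp(-6*I*pi/7))] = 0/7 = 0
  <chi_2*chi_4, chi_4> = (1/7)[1*(1)*conj(1) + 1*(exp(-2*I*pi/7))*conj(exp(-6*I*pi/7)) + 1*(exp(-4*I*pi/7))*conj(exp(2*I*pi/7)) + 1*(exp(-6*I*pi/7))*conj(exp(-4*I*pi/7)) + 1*(exp(6*I*pi/7))*conj(exp(4*I*pi/7)) + 1*(exp(4*I*pi/7))*conj(exp(-2*I*pi/7)) + 1*(exp(2*I*pi/7))*conj(exp(6*I*pi/7))]
      = (1/7)[(1) + (exp(4*I*pi/7)) + (exp(-6*I*pi/7)) + (exp(-2*I*pi/7)) + (exp(2*I*pi/7)) + (exp(6*I*pi/7)) + (exp(-4*I*pi/7))] = 0/7 = 0
  <chi_2*chi_4, chi_5> = (1/7)[1*(1)*conj(1) + 1*(exp(-2*I*pi/7))*conj(exp(-4*I*pi/7)) + 1*(exp(-4*I*pi/7))*conj(exp(6*I*pi/7)) + 1*(exp(-6*I*pi/7))*conj(exp(2*I*pi/7)) + 1*(exp(6*I*pi/7))*conj(exp(-2*I*pi/7)) + 1*(exp(4*I*pi/7))*conj(exp(-6*I*pi/7)) + 1*(exp(2*I*pi/7))*conj(exp(4*I*pi/7))]
      = (1/7)[(1) + (exp(2*I*pi/7)) + (exp(4*I*pi/7)) + (exp(6*I*pi/7)) + (exp(-6*I*pi/7)) + (exp(-4*I*pi/7)) + (exp(-2*I*pi/7))] = 0/7 = 0
  <chi_2*chi_4, chi_6> = (1/7)[1*(1)*conj(1) + 1*(exp(-2*I*pi/7))*conj(exp(-2*I*pi/7)) + 1*(exp(-4*I*pi/7))*conj(exp(-4*I*pi/7)) + 1*(exp(-6*I*pi/7))*conj(exp(-6*I*pi/7)) + 1*(exp(6*I*pi/7))*conj(exp(6*I*pi/7)) + 1*(exp(4*I*pi/7))*conj(exp(4*I*pi/7)) + 1*(exp(2*I*pi/7))*conj(exp(2*I*pi/7))]
      = (1/7)[(1) + (1) + (1) + (1) + (1) + (1) + (1)] = 7/7 = 1
(Exp terms are combined using exp(i*s)*conj(exp(i*t)) = exp(i*(s-t)), and sums of them are collapsed using the identity that for every m > 1 the m distinct m-th roots of unity sum to 0, e.g. 1 + exp(2*I*pi/3) + exp(-2*I*pi/3) = 0.)
Hence the multiplicities are chi_6: 1. Dimension check: dim(chi_2)*dim(chi_4) = 1*1 = 1 and sum (mult * dim) = 1*1 = 1.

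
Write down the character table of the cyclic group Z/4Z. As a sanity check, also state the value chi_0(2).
Character table of Z/4Z (irreps indexed chi_0,...,chi_3 with chi_k(m) = zeta_4^(k*m), zeta_4 = exp(2*pi*i/4)):
  irrep \ class  {0} (size 1)  {1} (size 1)  {2} (size 1)  {3} (size 1)
  chi_0          1             1             1             1           
  chi_1          1             I             -1            -I          
  chi_2          1             -1            1             -1          
  chi_3          1             -I            -1            I           

Spot check: chi_0(2) = zeta_4^(0*2) = zeta_4^0 = 1.

Proof sketch: Z/4Z is abelian, so all 4 irreducible complex representations are 1-dimensional. They are given by chi_k(m) = zeta_4^(k*m) for k = 0,...,3. Row orthogonality: sum_m chi_k(m) conj(chi_l(m)) = 4 * [k = l].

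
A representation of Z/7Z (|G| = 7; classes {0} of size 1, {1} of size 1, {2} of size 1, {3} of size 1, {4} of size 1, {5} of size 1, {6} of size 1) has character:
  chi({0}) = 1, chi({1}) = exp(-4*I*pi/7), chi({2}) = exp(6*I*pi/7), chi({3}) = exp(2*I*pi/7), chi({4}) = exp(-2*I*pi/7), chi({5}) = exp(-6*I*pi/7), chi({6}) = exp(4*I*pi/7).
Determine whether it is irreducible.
Irreducible: <chi, chi> = 1.

Proof sketch: <chi, chi> = (1/|G|) sum_C |C| * |chi(C)|^2 = (1/7)[1*|1|^2 + 1*|exp(-4*I*pi/7)|^2 + 1*|exp(6*I*pi/7)|^2 + 1*|exp(2*I*pi/7)|^2 + 1*|exp(-2*I*pi/7)|^2 + 1*|exp(-6*I*pi/7)|^2 + 1*|exp(4*I*pi/7)|^2]
  = (1/7)[(1) + (1) + (1) + (1) + (1) + (1) + (1)] = 7/7 = 1.
(Exp terms are combined using exp(i*s)*conj(exp(i*t)) = exp(i*(s-t)), and sums of them are collapsed using the identity that for every m > 1 the m distinct m-th roots of unity sum to 0, e.g. 1 + exp(2*I*pi/3) + exp(-2*I*pi/3) = 0.)
A character is irreducible iff <chi, chi> = 1, so this representation is irreducible.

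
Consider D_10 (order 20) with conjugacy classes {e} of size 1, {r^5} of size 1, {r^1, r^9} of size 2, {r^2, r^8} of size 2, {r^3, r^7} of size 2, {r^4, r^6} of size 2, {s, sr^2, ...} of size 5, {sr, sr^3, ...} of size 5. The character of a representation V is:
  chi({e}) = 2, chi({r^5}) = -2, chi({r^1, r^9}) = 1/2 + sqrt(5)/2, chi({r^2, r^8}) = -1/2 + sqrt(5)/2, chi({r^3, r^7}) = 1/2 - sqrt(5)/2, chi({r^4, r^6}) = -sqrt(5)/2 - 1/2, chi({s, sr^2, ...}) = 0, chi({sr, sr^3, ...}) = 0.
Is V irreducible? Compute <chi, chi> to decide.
Irreducible: <chi, chi> = 1.

Explanation: <chi, chi> = (1/|G|) sum_C |C| * |chi(C)|^2 = (1/20)[1*|2|^2 + 1*|-2|^2 + 2*|1/2 + sqrt(5)/2|^2 + 2*|-1/2 + sqrt(5)/2|^2 + 2*|1/2 - sqrt(5)/2|^2 + 2*|-sqrt(5)/2 - 1/2|^2 + 5*|0|^2 + 5*|0|^2]
  = (1/20)[(4) + (4) + (sqrt(5) + 3) + (3 - sqrt(5)) + (3 - sqrt(5)) + (sqrt(5) + 3) + (0) + (0)] = 20/20 = 1.
A character is irreducible iff <chi, chi> = 1, so this representation is irreducible.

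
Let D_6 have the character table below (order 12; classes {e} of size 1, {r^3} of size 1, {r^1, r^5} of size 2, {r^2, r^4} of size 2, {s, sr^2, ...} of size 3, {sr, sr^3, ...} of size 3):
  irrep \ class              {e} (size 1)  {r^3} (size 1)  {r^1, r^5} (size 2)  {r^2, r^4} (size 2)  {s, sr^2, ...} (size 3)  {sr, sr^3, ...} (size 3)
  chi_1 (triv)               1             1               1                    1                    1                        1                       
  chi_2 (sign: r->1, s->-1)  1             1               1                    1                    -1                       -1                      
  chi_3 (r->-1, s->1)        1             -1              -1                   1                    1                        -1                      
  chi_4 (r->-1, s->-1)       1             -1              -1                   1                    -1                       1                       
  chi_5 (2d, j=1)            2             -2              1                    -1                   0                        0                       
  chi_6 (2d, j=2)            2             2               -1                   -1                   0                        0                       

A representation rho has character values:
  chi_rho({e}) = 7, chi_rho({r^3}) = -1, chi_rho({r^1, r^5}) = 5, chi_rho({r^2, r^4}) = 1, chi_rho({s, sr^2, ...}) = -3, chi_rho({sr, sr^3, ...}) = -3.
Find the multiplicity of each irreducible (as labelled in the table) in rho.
Multiplicities: chi_1: 0, chi_2: 3, chi_3: 0, chi_4: 0, chi_5: 2, chi_6: 0.

Derivation: Use <chi_rho, chi> = (1/|G|) sum_C |C| * chi_rho(C) * conj(chi(C)) with |G| = 12 for each irreducible chi in the table:
  <chi_rho, chi_1> = (1/12)[1*(7)*conj(1) + 1*(-1)*conj(1) + 2*(5)*conj(1) + 2*(1)*conj(1) + 3*(-3)*conj(1) + 3*(-3)*conj(1)]
      = (1/12)[(7) + (-1) + (10) + (2) + (-9) + (-9)] = 0/12 = 0
  <chi_rho, chi_2> = (1/12)[1*(7)*conj(1) + 1*(-1)*conj(1) + 2*(5)*conj(1) + 2*(1)*conj(1) + 3*(-3)*conj(-1) + 3*(-3)*conj(-1)]
      = (1/12)[(7) + (-1) + (10) + (2) + (9) + (9)] = 36/12 = 3
  <chi_rho, chi_3> = (1/12)[1*(7)*conj(1) + 1*(-1)*conj(-1) + 2*(5)*conj(-1) + 2*(1)*conj(1) + 3*(-3)*conj(1) + 3*(-3)*conj(-1)]
      = (1/12)[(7) + (1) + (-10) + (2) + (-9) + (9)] = 0/12 = 0
  <chi_rho, chi_4> = (1/12)[1*(7)*conj(1) + 1*(-1)*conj(-1) + 2*(5)*conj(-1) + 2*(1)*conj(1) + 3*(-3)*conj(-1) + 3*(-3)*conj(1)]
      = (1/12)[(7) + (1) + (-10) + (2) + (9) + (-9)] = 0/12 = 0
  <chi_rho, chi_5> = (1/12)[1*(7)*conj(2) + 1*(-1)*conj(-2) + 2*(5)*conj(1) + 2*(1)*conj(-1) + 3*(-3)*conj(0) + 3*(-3)*conj(0)]
      = (1/12)[(14) + (2) + (10) + (-2) + (0) + (0)] = 24/12 = 2
  <chi_rho, chi_6> = (1/12)[1*(7)*conj(2) + 1*(-1)*conj(2) + 2*(5)*conj(-1) + 2*(1)*conj(-1) + 3*(-3)*conj(0) + 3*(-3)*conj(0)]
      = (1/12)[(14) + (-2) + (-10) + (-2) + (0) + (0)] = 0/12 = 0
Dimension check: dim(rho) = sum (mult * dim) = 0*1 + 3*1 + 0*1 + 0*1 + 2*2 + 0*2 = 7 = chi_rho(e) = 7.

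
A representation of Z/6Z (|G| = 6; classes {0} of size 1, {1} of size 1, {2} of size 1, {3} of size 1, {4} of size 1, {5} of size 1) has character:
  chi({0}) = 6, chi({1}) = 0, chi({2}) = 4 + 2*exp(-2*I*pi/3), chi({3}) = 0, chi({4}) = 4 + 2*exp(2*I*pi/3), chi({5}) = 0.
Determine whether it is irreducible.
Not irreducible (reducible): <chi, chi> = 10 > 1.

Explanation: <chi, chi> = (1/|G|) sum_C |C| * |chi(C)|^2 = (1/6)[1*|6|^2 + 1*|0|^2 + 1*|4 + 2*exp(-2*I*pi/3)|^2 + 1*|0|^2 + 1*|4 + 2*exp(2*I*pi/3)|^2 + 1*|0|^2]
  = (1/6)[(36) + (0) + (12) + (0) + (12) + (0)] = 60/6 = 10.
(Exp terms are combined using exp(i*s)*conj(exp(i*t)) = exp(i*(s-t)), and sums of them are collapsed using the identity that for every m > 1 the m distinct m-th roots of unity sum to 0, e.g. 1 + exp(2*I*pi/3) + exp(-2*I*pi/3) = 0.)
A character is irreducible iff <chi, chi> = 1, so this representation is reducible.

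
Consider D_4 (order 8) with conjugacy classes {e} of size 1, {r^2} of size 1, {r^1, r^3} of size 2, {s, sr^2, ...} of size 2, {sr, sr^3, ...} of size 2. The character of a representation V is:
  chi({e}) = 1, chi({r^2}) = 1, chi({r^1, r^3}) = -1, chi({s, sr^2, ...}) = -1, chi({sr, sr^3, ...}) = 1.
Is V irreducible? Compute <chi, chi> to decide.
Irreducible: <chi, chi> = 1.

Justification: <chi, chi> = (1/|G|) sum_C |C| * |chi(C)|^2 = (1/8)[1*|1|^2 + 1*|1|^2 + 2*|-1|^2 + 2*|-1|^2 + 2*|1|^2]
  = (1/8)[(1) + (1) + (2) + (2) + (2)] = 8/8 = 1.
A character is irreducible iff <chi, chi> = 1, so this representation is irreducible.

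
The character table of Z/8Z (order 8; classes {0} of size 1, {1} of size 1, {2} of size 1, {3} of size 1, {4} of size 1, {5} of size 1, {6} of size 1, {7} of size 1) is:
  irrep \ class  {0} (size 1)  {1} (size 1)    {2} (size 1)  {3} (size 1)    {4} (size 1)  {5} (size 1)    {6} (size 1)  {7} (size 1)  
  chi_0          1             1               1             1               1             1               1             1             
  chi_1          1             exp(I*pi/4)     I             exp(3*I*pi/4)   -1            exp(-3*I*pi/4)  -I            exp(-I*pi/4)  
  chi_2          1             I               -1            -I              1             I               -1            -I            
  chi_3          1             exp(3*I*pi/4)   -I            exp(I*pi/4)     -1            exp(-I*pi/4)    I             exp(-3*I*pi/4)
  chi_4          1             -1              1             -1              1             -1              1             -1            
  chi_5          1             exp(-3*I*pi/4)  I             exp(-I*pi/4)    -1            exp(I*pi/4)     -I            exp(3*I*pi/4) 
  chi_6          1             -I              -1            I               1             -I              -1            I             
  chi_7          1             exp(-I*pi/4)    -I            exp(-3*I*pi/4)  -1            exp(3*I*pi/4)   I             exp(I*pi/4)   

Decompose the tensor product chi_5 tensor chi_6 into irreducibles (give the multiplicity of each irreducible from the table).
chi_5 tensor chi_6 = chi_3 (all other irreducibles have multiplicity 0).

Derivation: The character of a tensor product is the pointwise product (chi_5 * chi_6)(C) = chi_5(C) * chi_6(C):
  {0}: (1)*(1), {1}: (exp(-3*I*pi/4))*(-I), {2}: (I)*(-1), {3}: (exp(-I*pi/4))*(I), {4}: (-1)*(1), {5}: (exp(I*pi/4))*(-I), {6}: (-I)*(-1), {7}: (exp(3*I*pi/4))*(I)
so (chi_5 * chi_6) takes values
  {0} -> 1, {1} -> -exp(-I*pi/4), {2} -> -I, {3} -> exp(I*pi/4), {4} -> -1, {5} -> -exp(3*I*pi/4), {6} -> I, {7} -> exp(-3*I*pi/4).
Now take the inner product of this character with each irreducible chi from the table, <chi_5*chi_6, chi> = (1/8) sum_C |C| (chi_5*chi_6)(C) conj(chi(C)):
  <chi_5*chi_6, chi_0> = (1/8)[1*(1)*conj(1) + 1*(-exp(-I*pi/4))*conj(1) + 1*(-I)*conj(1) + 1*(exp(I*pi/4))*conj(1) + 1*(-1)*conj(1) + 1*(-exp(3*I*pi/4))*conj(1) + 1*(I)*conj(1) + 1*(exp(-3*I*pi/4))*conj(1)]
      = (1/8)[(1) + (-exp(-I*pi/4)) + (-I) + (exp(I*pi/4)) + (-1) + (-exp(3*I*pi/4)) + (I) + (exp(-3*I*pi/4))] = 0/8 = 0
  <chi_5*chi_6, chi_1> = (1/8)[1*(1)*conj(1) + 1*(-exp(-I*pi/4))*conj(exp(I*pi/4)) + 1*(-I)*conj(I) + 1*(exp(I*pi/4))*conj(exp(3*I*pi/4)) + 1*(-1)*conj(-1) + 1*(-exp(3*I*pi/4))*conj(exp(-3*I*pi/4)) + 1*(I)*conj(-I) + 1*(exp(-3*I*pi/4))*conj(exp(-I*pi/4))]
      = (1/8)[(1) + (I) + (-1) + (-I) + (1) + (I) + (-1) + (-I)] = 0/8 = 0
  <chi_5*chi_6, chi_2> = (1/8)[1*(1)*conj(1) + 1*(-exp(-I*pi/4))*conj(I) + 1*(-I)*conj(-1) + 1*(exp(I*pi/4))*conj(-I) + 1*(-1)*conj(1) + 1*(-exp(3*I*pi/4))*conj(I) + 1*(I)*conj(-1) + 1*(exp(-3*I*pi/4))*conj(-I)]
      = (1/8)[(1) + (exp(I*pi/4)) + (I) + (exp(3*I*pi/4)) + (-1) + (exp(-3*I*pi/4)) + (-I) + (exp(-I*pi/4))] = 0/8 = 0
  <chi_5*chi_6, chi_3> = (1/8)[1*(1)*conj(1) + 1*(-exp(-I*pi/4))*conj(exp(3*I*pi/4)) + 1*(-I)*conj(-I) + 1*(exp(I*pi/4))*conj(exp(I*pi/4)) + 1*(-1)*conj(-1) + 1*(-exp(3*I*pi/4))*conj(exp(-I*pi/4)) + 1*(I)*conj(I) + 1*(exp(-3*I*pi/4))*conj(exp(-3*I*pi/4))]
      = (1/8)[(1) + (1) + (1) + (1) + (1) + (1) + (1) + (1)] = 8/8 = 1
  <chi_5*chi_6, chi_4> = (1/8)[1*(1)*conj(1) + 1*(-exp(-I*pi/4))*conj(-1) + 1*(-I)*conj(1) + 1*(exp(I*pi/4))*conj(-1) + 1*(-1)*conj(1) + 1*(-exp(3*I*pi/4))*conj(-1) + 1*(I)*conj(1) + 1*(exp(-3*I*pi/4))*conj(-1)]
      = (1/8)[(1) + (exp(-I*pi/4)) + (-I) + (-exp(I*pi/4)) + (-1) + (exp(3*I*pi/4)) + (I) + (-exp(-3*I*pi/4))] = 0/8 = 0
  <chi_5*chi_6, chi_5> = (1/8)[1*(1)*conj(1) + 1*(-exp(-I*pi/4))*conj(exp(-3*I*pi/4)) + 1*(-I)*conj(I) + 1*(exp(I*pi/4))*conj(exp(-I*pi/4)) + 1*(-1)*conj(-1) + 1*(-exp(3*I*pi/4))*conj(exp(I*pi/4)) + 1*(I)*conj(-I) + 1*(exp(-3*I*pi/4))*conj(exp(3*I*pi/4))]
      = (1/8)[(1) + (-I) + (-1) + (I) + (1) + (-I) + (-1) + (I)] = 0/8 = 0
  <chi_5*chi_6, chi_6> = (1/8)[1*(1)*conj(1) + 1*(-exp(-I*pi/4))*conj(-I) + 1*(-I)*conj(-1) + 1*(exp(I*pi/4))*conj(I) + 1*(-1)*conj(1) + 1*(-exp(3*I*pi/4))*conj(-I) + 1*(I)*conj(-1) + 1*(exp(-3*I*pi/4))*conj(I)]
      = (1/8)[(1) + (-exp(I*pi/4)) + (I) + (-exp(3*I*pi/4)) + (-1) + (-exp(-3*I*pi/4)) + (-I) + (-exp(-I*pi/4))] = 0/8 = 0
  <chi_5*chi_6, chi_7> = (1/8)[1*(1)*conj(1) + 1*(-exp(-I*pi/4))*conj(exp(-I*pi/4)) + 1*(-I)*conj(-I) + 1*(exp(I*pi/4))*conj(exp(-3*I*pi/4)) + 1*(-1)*conj(-1) + 1*(-exp(3*I*pi/4))*conj(exp(3*I*pi/4)) + 1*(I)*conj(I) + 1*(exp(-3*I*pi/4))*conj(exp(I*pi/4))]
      = (1/8)[(1) + (-1) + (1) + (-1) + (1) + (-1) + (1) + (-1)] = 0/8 = 0
(Exp terms are combined using exp(i*s)*conj(exp(i*t)) = exp(i*(s-t)), and sums of them are collapsed using the identity that for every m > 1 the m distinct m-th roots of unity sum to 0, e.g. 1 + exp(2*I*pi/3) + exp(-2*I*pi/3) = 0.)
Hence the multiplicities are chi_3: 1. Dimension check: dim(chi_5)*dim(chi_6) = 1*1 = 1 and sum (mult * dim) = 1*1 = 1.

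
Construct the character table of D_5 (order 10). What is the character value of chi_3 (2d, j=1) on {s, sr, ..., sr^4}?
Conjugacy classes: {e} of size 1, {r^1, r^4} of size 2, {r^2, r^3} of size 2, {s, sr, ..., sr^4} of size 5.
Character table:
  irrep \ class              {e} (size 1)  {r^1, r^4} (size 2)  {r^2, r^3} (size 2)  {s, sr, ..., sr^4} (size 5)
  chi_1 (triv)               1             1                    1                    1                          
  chi_2 (sign: r->1, s->-1)  1             1                    1                    -1                         
  chi_3 (2d, j=1)            2             -1/2 + sqrt(5)/2     -sqrt(5)/2 - 1/2     0                          
  chi_4 (2d, j=2)            2             -sqrt(5)/2 - 1/2     -1/2 + sqrt(5)/2     0                          

Spot check: chi_3 (2d, j=1) on {s, sr, ..., sr^4} = 0.

Details: D_5 has order 2*5 = 10 with 4 conjugacy classes, hence 4 irreducibles. Sum of squared dims 1 + 1 + 4 + 4 = 10 = |G|. Linear characters come from the abelianisation; the 2-dimensional irreps have character r^k -> 2*cos(2*pi*j*k/5), reflections -> 0.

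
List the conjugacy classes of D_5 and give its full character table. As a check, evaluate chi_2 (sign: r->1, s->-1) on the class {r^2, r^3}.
Conjugacy classes: {e} of size 1, {r^1, r^4} of size 2, {r^2, r^3} of size 2, {s, sr, ..., sr^4} of size 5.
Character table:
  irrep \ class              {e} (size 1)  {r^1, r^4} (size 2)  {r^2, r^3} (size 2)  {s, sr, ..., sr^4} (size 5)
  chi_1 (triv)               1             1                    1                    1                          
  chi_2 (sign: r->1, s->-1)  1             1                    1                    -1                         
  chi_3 (2d, j=1)            2             -1/2 + sqrt(5)/2     -sqrt(5)/2 - 1/2     0                          
  chi_4 (2d, j=2)            2             -sqrt(5)/2 - 1/2     -1/2 + sqrt(5)/2     0                          

Spot check: chi_2 (sign: r->1, s->-1) on {r^2, r^3} = 1.

Why: D_5 has order 2*5 = 10 with 4 conjugacy classes, hence 4 irreducibles. Sum of squared dims 1 + 1 + 4 + 4 = 10 = |G|. Linear characters come from the abelianisation; the 2-dimensional irreps have character r^k -> 2*cos(2*pi*j*k/5), reflections -> 0.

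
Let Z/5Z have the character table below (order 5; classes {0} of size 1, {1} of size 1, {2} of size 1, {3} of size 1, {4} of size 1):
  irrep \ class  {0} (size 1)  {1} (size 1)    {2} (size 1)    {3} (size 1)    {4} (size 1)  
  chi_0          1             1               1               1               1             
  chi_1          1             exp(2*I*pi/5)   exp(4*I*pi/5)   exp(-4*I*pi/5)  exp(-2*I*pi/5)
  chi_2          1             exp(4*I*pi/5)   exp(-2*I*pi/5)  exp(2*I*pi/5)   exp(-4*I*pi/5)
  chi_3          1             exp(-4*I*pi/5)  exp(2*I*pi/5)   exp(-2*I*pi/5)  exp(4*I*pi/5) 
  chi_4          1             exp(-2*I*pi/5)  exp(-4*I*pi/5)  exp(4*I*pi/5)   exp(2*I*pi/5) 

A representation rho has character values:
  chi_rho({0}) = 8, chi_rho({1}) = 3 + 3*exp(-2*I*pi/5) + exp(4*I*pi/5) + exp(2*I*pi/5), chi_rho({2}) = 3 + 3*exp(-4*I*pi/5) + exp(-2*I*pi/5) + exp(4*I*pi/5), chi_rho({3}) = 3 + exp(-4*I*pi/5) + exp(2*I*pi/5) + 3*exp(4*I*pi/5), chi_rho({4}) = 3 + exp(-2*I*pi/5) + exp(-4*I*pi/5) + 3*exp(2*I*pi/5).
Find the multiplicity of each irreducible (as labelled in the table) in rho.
Multiplicities: chi_0: 3, chi_1: 1, chi_2: 1, chi_3: 0, chi_4: 3.

Solution. Use <chi_rho, chi> = (1/|G|) sum_C |C| * chi_rho(C) * conj(chi(C)) with |G| = 5 for each irreducible chi in the table:
  <chi_rho, chi_0> = (1/5)[1*(8)*conj(1) + 1*(3 + 3*exp(-2*I*pi/5) + exp(4*I*pi/5) + exp(2*I*pi/5))*conj(1) + 1*(3 + 3*exp(-4*I*pi/5) + exp(-2*I*pi/5) + exp(4*I*pi/5))*conj(1) + 1*(3 + exp(-4*I*pi/5) + exp(2*I*pi/5) + 3*exp(4*I*pi/5))*conj(1) + 1*(3 + exp(-2*I*pi/5) + exp(-4*I*pi/5) + 3*exp(2*I*pi/5))*conj(1)]
      = (1/5)[(8) + (3 + 3*exp(-2*I*pi/5) + exp(4*I*pi/5) + exp(2*I*pi/5)) + (3 + 3*exp(-4*I*pi/5) + exp(-2*I*pi/5) + exp(4*I*pi/5)) + (3 + exp(-4*I*pi/5) + exp(2*I*pi/5) + 3*exp(4*I*pi/5)) + (3 + exp(-2*I*pi/5) + exp(-4*I*pi/5) + 3*exp(2*I*pi/5))] = 15/5 = 3
  <chi_rho, chi_1> = (1/5)[1*(8)*conj(1) + 1*(3 + 3*exp(-2*I*pi/5) + exp(4*I*pi/5) + exp(2*I*pi/5))*conj(exp(2*I*pi/5)) + 1*(3 + 3*exp(-4*I*pi/5) + exp(-2*I*pi/5) + exp(4*I*pi/5))*conj(exp(4*I*pi/5)) + 1*(3 + exp(-4*I*pi/5) + exp(2*I*pi/5) + 3*exp(4*I*pi/5))*conj(exp(-4*I*pi/5)) + 1*(3 + exp(-2*I*pi/5) + exp(-4*I*pi/5) + 3*exp(2*I*pi/5))*conj(exp(-2*I*pi/5))]
      = (1/5)[(8) + (1 + 3*exp(-2*I*pi/5) + 3*exp(-4*I*pi/5) + exp(2*I*pi/5)) + (1 + 3*exp(-4*I*pi/5) + exp(4*I*pi/5) + 3*exp(2*I*pi/5)) + (1 + 3*exp(-2*I*pi/5) + exp(-4*I*pi/5) + 3*exp(4*I*pi/5)) + (1 + exp(-2*I*pi/5) + 3*exp(4*I*pi/5) + 3*exp(2*I*pi/5))] = 5/5 = 1
  <chi_rho, chi_2> = (1/5)[1*(8)*conj(1) + 1*(3 + 3*exp(-2*I*pi/5) + exp(4*I*pi/5) + exp(2*I*pi/5))*conj(exp(4*I*pi/5)) + 1*(3 + 3*exp(-4*I*pi/5) + exp(-2*I*pi/5) + exp(4*I*pi/5))*conj(exp(-2*I*pi/5)) + 1*(3 + exp(-4*I*pi/5) + exp(2*I*pi/5) + 3*exp(4*I*pi/5))*conj(exp(2*I*pi/5)) + 1*(3 + exp(-2*I*pi/5) + exp(-4*I*pi/5) + 3*exp(2*I*pi/5))*conj(exp(-4*I*pi/5))]
      = (1/5)[(8) + (1 + 3*exp(-4*I*pi/5) + exp(-2*I*pi/5) + 3*exp(4*I*pi/5)) + (1 + 3*exp(-2*I*pi/5) + exp(-4*I*pi/5) + 3*exp(2*I*pi/5)) + (1 + 3*exp(-2*I*pi/5) + exp(4*I*pi/5) + 3*exp(2*I*pi/5)) + (1 + 3*exp(-4*I*pi/5) + exp(2*I*pi/5) + 3*exp(4*I*pi/5))] = 5/5 = 1
  <chi_rho, chi_3> = (1/5)[1*(8)*conj(1) + 1*(3 + 3*exp(-2*I*pi/5) + exp(4*I*pi/5) + exp(2*I*pi/5))*conj(exp(-4*I*pi/5)) + 1*(3 + 3*exp(-4*I*pi/5) + exp(-2*I*pi/5) + exp(4*I*pi/5))*conj(exp(2*I*pi/5)) + 1*(3 + exp(-4*I*pi/5) + exp(2*I*pi/5) + 3*exp(4*I*pi/5))*conj(exp(-2*I*pi/5)) + 1*(3 + exp(-2*I*pi/5) + exp(-4*I*pi/5) + 3*exp(2*I*pi/5))*conj(exp(4*I*pi/5))]
      = (1/5)[(8) + (exp(-2*I*pi/5) + exp(-4*I*pi/5) + 3*exp(4*I*pi/5) + 3*exp(2*I*pi/5)) + (3*exp(-2*I*pi/5) + exp(-4*I*pi/5) + exp(2*I*pi/5) + 3*exp(4*I*pi/5)) + (3*exp(-4*I*pi/5) + exp(-2*I*pi/5) + exp(4*I*pi/5) + 3*exp(2*I*pi/5)) + (3*exp(-2*I*pi/5) + 3*exp(-4*I*pi/5) + exp(4*I*pi/5) + exp(2*I*pi/5))] = 0/5 = 0
  <chi_rho, chi_4> = (1/5)[1*(8)*conj(1) + 1*(3 + 3*exp(-2*I*pi/5) + exp(4*I*pi/5) + exp(2*I*pi/5))*conj(exp(-2*I*pi/5)) + 1*(3 + 3*exp(-4*I*pi/5) + exp(-2*I*pi/5) + exp(4*I*pi/5))*conj(exp(-4*I*pi/5)) + 1*(3 + exp(-4*I*pi/5) + exp(2*I*pi/5) + 3*exp(4*I*pi/5))*conj(exp(4*I*pi/5)) + 1*(3 + exp(-2*I*pi/5) + exp(-4*I*pi/5) + 3*exp(2*I*pi/5))*conj(exp(2*I*pi/5))]
      = (1/5)[(8) + (3 + exp(-4*I*pi/5) + exp(4*I*pi/5) + 3*exp(2*I*pi/5)) + (3 + exp(-2*I*pi/5) + exp(2*I*pi/5) + 3*exp(4*I*pi/5)) + (3 + 3*exp(-4*I*pi/5) + exp(-2*I*pi/5) + exp(2*I*pi/5)) + (3 + 3*exp(-2*I*pi/5) + exp(-4*I*pi/5) + exp(4*I*pi/5))] = 15/5 = 3
(Exp terms are combined using exp(i*s)*conj(exp(i*t)) = exp(i*(s-t)), and sums of them are collapsed using the identity that for every m > 1 the m distinct m-th roots of unity sum to 0, e.g. 1 + exp(2*I*pi/3) + exp(-2*I*pi/3) = 0.)
Dimension check: dim(rho) = sum (mult * dim) = 3*1 + 1*1 + 1*1 + 0*1 + 3*1 = 8 = chi_rho(e) = 8.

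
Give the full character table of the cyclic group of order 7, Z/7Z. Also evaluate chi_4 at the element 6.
Character table of Z/7Z (irreps indexed chi_0,...,chi_6 with chi_k(m) = zeta_7^(k*m), zeta_7 = exp(2*pi*i/7)):
  irrep \ class  {0} (size 1)  {1} (size 1)    {2} (size 1)    {3} (size 1)    {4} (size 1)    {5} (size 1)    {6} (size 1)  
  chi_0          1             1               1               1               1               1               1             
  chi_1          1             exp(2*I*pi/7)   exp(4*I*pi/7)   exp(6*I*pi/7)   exp(-6*I*pi/7)  exp(-4*I*pi/7)  exp(-2*I*pi/7)
  chi_2          1             exp(4*I*pi/7)   exp(-6*I*pi/7)  exp(-2*I*pi/7)  exp(2*I*pi/7)   exp(6*I*pi/7)   exp(-4*I*pi/7)
  chi_3          1             exp(6*I*pi/7)   exp(-2*I*pi/7)  exp(4*I*pi/7)   exp(-4*I*pi/7)  exp(2*I*pi/7)   exp(-6*I*pi/7)
  chi_4          1             exp(-6*I*pi/7)  exp(2*I*pi/7)   exp(-4*I*pi/7)  exp(4*I*pi/7)   exp(-2*I*pi/7)  exp(6*I*pi/7) 
  chi_5          1             exp(-4*I*pi/7)  exp(6*I*pi/7)   exp(2*I*pi/7)   exp(-2*I*pi/7)  exp(-6*I*pi/7)  exp(4*I*pi/7) 
  chi_6          1             exp(-2*I*pi/7)  exp(-4*I*pi/7)  exp(-6*I*pi/7)  exp(6*I*pi/7)   exp(4*I*pi/7)   exp(2*I*pi/7) 

Spot check: chi_4(6) = zeta_7^(4*6) = zeta_7^24 = exp(6*I*pi/7).

Solution. Z/7Z is abelian, so all 7 irreducible complex representations are 1-dimensional. They are given by chi_k(m) = zeta_7^(k*m) for k = 0,...,6. Row orthogonality: sum_m chi_k(m) conj(chi_l(m)) = 7 * [k = l].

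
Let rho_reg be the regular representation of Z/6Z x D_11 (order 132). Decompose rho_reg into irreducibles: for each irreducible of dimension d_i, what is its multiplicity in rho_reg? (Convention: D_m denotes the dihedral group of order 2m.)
Each irreducible V_i of dimension d_i appears with multiplicity d_i, i.e. rho_reg = (direct sum over all irreducibles V_i) d_i V_i. The irreducible dimensions for Z/6Z x D_11 are 1, 1, 1, 1, 1, 1, 1, 1, 1, 1, 1, 1, 2, 2, 2, 2, 2, 2, 2, 2, 2, 2, 2, 2, 2, 2, 2, 2, 2, 2, 2, 2, 2, 2, 2, 2, 2, 2, 2, 2, 2, 2: 12 irreducibles of dimension 1, each with multiplicity 1; 30 irreducibles of dimension 2, each with multiplicity 2. Total dimension 12*1*1 + 30*2*2 = 132 = |G|.

Reasoning: General theorem: in the regular representation of a finite group G, each irreducible appears with multiplicity equal to its dimension. Check: dim(rho_reg) = sum d_i^2 = 1 + 1 + 1 + 1 + 1 + 1 + 1 + 1 + 1 + 1 + 1 + 1 + 4 + 4 + 4 + 4 + 4 + 4 + 4 + 4 + 4 + 4 + 4 + 4 + 4 + 4 + 4 + 4 + 4 + 4 + 4 + 4 + 4 + 4 + 4 + 4 + 4 + 4 + 4 + 4 + 4 + 4 = 132 = |G|.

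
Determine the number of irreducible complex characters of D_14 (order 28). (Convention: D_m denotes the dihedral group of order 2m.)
10

Why: The number of irreducible complex representations of a finite group equals its number of conjugacy classes. D_14 has 10 conjugacy classes (n/2 + 3 for n even), so D_14 (order 28) has exactly 10 irreducible complex representations.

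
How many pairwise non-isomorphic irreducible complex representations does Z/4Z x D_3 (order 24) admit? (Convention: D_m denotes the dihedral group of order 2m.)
12

The number of irreducible complex representations of a finite group equals its number of conjugacy classes. For a direct product, #classes(G x H) = #classes(G) * #classes(H). Z/4Z has 4 classes (abelian), D_3 has 3 classes, so 4 * 3 = 12, so Z/4Z x D_3 (order 24) has exactly 12 irreducible complex representations.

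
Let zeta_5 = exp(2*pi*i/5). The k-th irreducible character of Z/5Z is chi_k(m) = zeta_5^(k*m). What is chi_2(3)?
chi_2(3) = zeta_5^6 = exp(2*I*pi/5)

Reasoning: chi_2(3) = zeta_5^(2*3) = zeta_5^6. Since zeta_5^5 = 1, this equals zeta_5^1 = exp(2*pi*i*1/5) = exp(2*I*pi/5).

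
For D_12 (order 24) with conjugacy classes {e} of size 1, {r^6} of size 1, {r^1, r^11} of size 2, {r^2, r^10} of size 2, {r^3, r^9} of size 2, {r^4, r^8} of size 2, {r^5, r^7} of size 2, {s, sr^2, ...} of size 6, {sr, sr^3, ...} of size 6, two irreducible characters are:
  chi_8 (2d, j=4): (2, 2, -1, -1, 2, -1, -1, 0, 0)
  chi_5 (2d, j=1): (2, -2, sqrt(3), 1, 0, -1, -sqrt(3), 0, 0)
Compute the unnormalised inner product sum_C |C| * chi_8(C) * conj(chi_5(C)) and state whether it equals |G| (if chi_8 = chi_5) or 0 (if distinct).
Sum = 0; so <chi_8, chi_5> = 0 (distinct irreducibles are orthogonal).

Working: Compute term by term over conjugacy classes (|C| * chi_8(C) * conj(chi_5(C))):
  1*(2)*conj(2) + 1*(2)*conj(-2) + 2*(-1)*conj(sqrt(3)) + 2*(-1)*conj(1) + 2*(2)*conj(0) + 2*(-1)*conj(-1) + 2*(-1)*conj(-sqrt(3)) + 6*(0)*conj(0) + 6*(0)*conj(0)
  = (4) + (-4) + (-2*sqrt(3)) + (-2) + (0) + (2) + (2*sqrt(3)) + (0) + (0)
  = 0.
Dividing by |G| = 24 gives 0/24 = 0, matching the row-orthogonality relation <chi_8, chi_5> = [chi_8 = chi_5].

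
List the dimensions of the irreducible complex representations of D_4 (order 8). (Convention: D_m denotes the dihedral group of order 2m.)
Dimensions: 1, 1, 1, 1, 2

Proof sketch: There are 5 irreducibles (= number of conjugacy classes). Their dimensions d_i satisfy sum d_i^2 = |G| = 8: 1 + 1 + 1 + 1 + 4 = 8.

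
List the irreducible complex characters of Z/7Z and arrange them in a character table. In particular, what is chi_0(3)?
Character table of Z/7Z (irreps indexed chi_0,...,chi_6 with chi_k(m) = zeta_7^(k*m), zeta_7 = exp(2*pi*i/7)):
  irrep \ class  {0} (size 1)  {1} (size 1)    {2} (size 1)    {3} (size 1)    {4} (size 1)    {5} (size 1)    {6} (size 1)  
  chi_0          1             1               1               1               1               1               1             
  chi_1          1             exp(2*I*pi/7)   exp(4*I*pi/7)   exp(6*I*pi/7)   exp(-6*I*pi/7)  exp(-4*I*pi/7)  exp(-2*I*pi/7)
  chi_2          1             exp(4*I*pi/7)   exp(-6*I*pi/7)  exp(-2*I*pi/7)  exp(2*I*pi/7)   exp(6*I*pi/7)   exp(-4*I*pi/7)
  chi_3          1             exp(6*I*pi/7)   exp(-2*I*pi/7)  exp(4*I*pi/7)   exp(-4*I*pi/7)  exp(2*I*pi/7)   exp(-6*I*pi/7)
  chi_4          1             exp(-6*I*pi/7)  exp(2*I*pi/7)   exp(-4*I*pi/7)  exp(4*I*pi/7)   exp(-2*I*pi/7)  exp(6*I*pi/7) 
  chi_5          1             exp(-4*I*pi/7)  exp(6*I*pi/7)   exp(2*I*pi/7)   exp(-2*I*pi/7)  exp(-6*I*pi/7)  exp(4*I*pi/7) 
  chi_6          1             exp(-2*I*pi/7)  exp(-4*I*pi/7)  exp(-6*I*pi/7)  exp(6*I*pi/7)   exp(4*I*pi/7)   exp(2*I*pi/7) 

Spot check: chi_0(3) = zeta_7^(0*3) = zeta_7^0 = 1.

Details: Z/7Z is abelian, so all 7 irreducible complex representations are 1-dimensional. They are given by chi_k(m) = zeta_7^(k*m) for k = 0,...,6. Row orthogonality: sum_m chi_k(m) conj(chi_l(m)) = 7 * [k = l].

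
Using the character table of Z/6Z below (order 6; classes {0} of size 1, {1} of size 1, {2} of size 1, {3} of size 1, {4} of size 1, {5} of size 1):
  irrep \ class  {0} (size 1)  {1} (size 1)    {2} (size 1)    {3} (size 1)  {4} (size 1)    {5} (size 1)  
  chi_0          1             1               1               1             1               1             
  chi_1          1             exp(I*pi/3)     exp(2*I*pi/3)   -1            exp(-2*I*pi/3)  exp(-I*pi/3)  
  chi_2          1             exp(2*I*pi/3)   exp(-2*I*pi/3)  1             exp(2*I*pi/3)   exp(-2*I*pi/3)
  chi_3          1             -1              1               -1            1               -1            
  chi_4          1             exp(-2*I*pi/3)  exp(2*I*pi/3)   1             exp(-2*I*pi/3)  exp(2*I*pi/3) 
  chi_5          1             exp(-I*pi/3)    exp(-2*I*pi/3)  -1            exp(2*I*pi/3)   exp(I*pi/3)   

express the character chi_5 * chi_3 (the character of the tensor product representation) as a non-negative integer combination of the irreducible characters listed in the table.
chi_5 tensor chi_3 = chi_2 (all other irreducibles have multiplicity 0).

Explanation: The character of a tensor product is the pointwise product (chi_5 * chi_3)(C) = chi_5(C) * chi_3(C):
  {0}: (1)*(1), {1}: (exp(-I*pi/3))*(-1), {2}: (exp(-2*I*pi/3))*(1), {3}: (-1)*(-1), {4}: (exp(2*I*pi/3))*(1), {5}: (exp(I*pi/3))*(-1)
so (chi_5 * chi_3) takes values
  {0} -> 1, {1} -> -exp(-I*pi/3), {2} -> exp(-2*I*pi/3), {3} -> 1, {4} -> exp(2*I*pi/3), {5} -> -exp(I*pi/3).
Now take the inner product of this character with each irreducible chi from the table, <chi_5*chi_3, chi> = (1/6) sum_C |C| (chi_5*chi_3)(C) conj(chi(C)):
  <chi_5*chi_3, chi_0> = (1/6)[1*(1)*conj(1) + 1*(-exp(-I*pi/3))*conj(1) + 1*(exp(-2*I*pi/3))*conj(1) + 1*(1)*conj(1) + 1*(exp(2*I*pi/3))*conj(1) + 1*(-exp(I*pi/3))*conj(1)]
      = (1/6)[(1) + (-exp(-I*pi/3)) + (exp(-2*I*pi/3)) + (1) + (exp(2*I*pi/3)) + (-exp(I*pi/3))] = 0/6 = 0
  <chi_5*chi_3, chi_1> = (1/6)[1*(1)*conj(1) + 1*(-exp(-I*pi/3))*conj(exp(I*pi/3)) + 1*(exp(-2*I*pi/3))*conj(exp(2*I*pi/3)) + 1*(1)*conj(-1) + 1*(exp(2*I*pi/3))*conj(exp(-2*I*pi/3)) + 1*(-exp(I*pi/3))*conj(exp(-I*pi/3))]
      = (1/6)[(1) + (-exp(-2*I*pi/3)) + (exp(2*I*pi/3)) + (-1) + (exp(-2*I*pi/3)) + (-exp(2*I*pi/3))] = 0/6 = 0
  <chi_5*chi_3, chi_2> = (1/6)[1*(1)*conj(1) + 1*(-exp(-I*pi/3))*conj(exp(2*I*pi/3)) + 1*(exp(-2*I*pi/3))*conj(exp(-2*I*pi/3)) + 1*(1)*conj(1) + 1*(exp(2*I*pi/3))*conj(exp(2*I*pi/3)) + 1*(-exp(I*pi/3))*conj(exp(-2*I*pi/3))]
      = (1/6)[(1) + (1) + (1) + (1) + (1) + (1)] = 6/6 = 1
  <chi_5*chi_3, chi_3> = (1/6)[1*(1)*conj(1) + 1*(-exp(-I*pi/3))*conj(-1) + 1*(exp(-2*I*pi/3))*conj(1) + 1*(1)*conj(-1) + 1*(exp(2*I*pi/3))*conj(1) + 1*(-exp(I*pi/3))*conj(-1)]
      = (1/6)[(1) + (exp(-I*pi/3)) + (exp(-2*I*pi/3)) + (-1) + (exp(2*I*pi/3)) + (exp(I*pi/3))] = 0/6 = 0
  <chi_5*chi_3, chi_4> = (1/6)[1*(1)*conj(1) + 1*(-exp(-I*pi/3))*conj(exp(-2*I*pi/3)) + 1*(exp(-2*I*pi/3))*conj(exp(2*I*pi/3)) + 1*(1)*conj(1) + 1*(exp(2*I*pi/3))*conj(exp(-2*I*pi/3)) + 1*(-exp(I*pi/3))*conj(exp(2*I*pi/3))]
      = (1/6)[(1) + (-exp(I*pi/3)) + (exp(2*I*pi/3)) + (1) + (exp(-2*I*pi/3)) + (-exp(-I*pi/3))] = 0/6 = 0
  <chi_5*chi_3, chi_5> = (1/6)[1*(1)*conj(1) + 1*(-exp(-I*pi/3))*conj(exp(-I*pi/3)) + 1*(exp(-2*I*pi/3))*conj(exp(-2*I*pi/3)) + 1*(1)*conj(-1) + 1*(exp(2*I*pi/3))*conj(exp(2*I*pi/3)) + 1*(-exp(I*pi/3))*conj(exp(I*pi/3))]
      = (1/6)[(1) + (-1) + (1) + (-1) + (1) + (-1)] = 0/6 = 0
(Exp terms are combined using exp(i*s)*conj(exp(i*t)) = exp(i*(s-t)), and sums of them are collapsed using the identity that for every m > 1 the m distinct m-th roots of unity sum to 0, e.g. 1 + exp(2*I*pi/3) + exp(-2*I*pi/3) = 0.)
Hence the multiplicities are chi_2: 1. Dimension check: dim(chi_5)*dim(chi_3) = 1*1 = 1 and sum (mult * dim) = 1*1 = 1.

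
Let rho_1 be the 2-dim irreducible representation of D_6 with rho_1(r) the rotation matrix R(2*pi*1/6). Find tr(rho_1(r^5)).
chi_{rho_1}(r^5) = 2*cos(2*pi*1*5/6) = 1

Justification: rho_1(r^5) is rotation by angle 2*pi*1*5/6, whose trace is 2*cos(2*pi*1*5/6) = 1.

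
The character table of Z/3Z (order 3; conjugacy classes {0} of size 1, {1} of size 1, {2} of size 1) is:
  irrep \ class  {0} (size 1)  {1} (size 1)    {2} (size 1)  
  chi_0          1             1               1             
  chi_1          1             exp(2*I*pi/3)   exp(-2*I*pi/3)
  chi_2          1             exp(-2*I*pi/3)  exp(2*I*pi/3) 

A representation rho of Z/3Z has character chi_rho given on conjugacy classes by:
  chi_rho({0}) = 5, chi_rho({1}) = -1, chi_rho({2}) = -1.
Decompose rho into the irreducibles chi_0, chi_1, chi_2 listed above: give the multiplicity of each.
Multiplicities: chi_0: 1, chi_1: 2, chi_2: 2.

Solution. Use <chi_rho, chi> = (1/|G|) sum_C |C| * chi_rho(C) * conj(chi(C)) with |G| = 3 for each irreducible chi in the table:
  <chi_rho, chi_0> = (1/3)[1*(5)*conj(1) + 1*(-1)*conj(1) + 1*(-1)*conj(1)]
      = (1/3)[(5) + (-1) + (-1)] = 3/3 = 1
  <chi_rho, chi_1> = (1/3)[1*(5)*conj(1) + 1*(-1)*conj(exp(2*I*pi/3)) + 1*(-1)*conj(exp(-2*I*pi/3))]
      = (1/3)[(5) + (2 + exp(-2*I*pi/3) + 2*exp(2*I*pi/3)) + (2 + 2*exp(-2*I*pi/3) + exp(2*I*pi/3))] = 6/3 = 2
  <chi_rho, chi_2> = (1/3)[1*(5)*conj(1) + 1*(-1)*conj(exp(-2*I*pi/3)) + 1*(-1)*conj(exp(2*I*pi/3))]
      = (1/3)[(5) + (2 + 2*exp(-2*I*pi/3) + exp(2*I*pi/3)) + (2 + exp(-2*I*pi/3) + 2*exp(2*I*pi/3))] = 6/3 = 2
(Exp terms are combined using exp(i*s)*conj(exp(i*t)) = exp(i*(s-t)), and sums of them are collapsed using the identity that for every m > 1 the m distinct m-th roots of unity sum to 0, e.g. 1 + exp(2*I*pi/3) + exp(-2*I*pi/3) = 0.)
Dimension check: dim(rho) = sum (mult * dim) = 1*1 + 2*1 + 2*1 = 5 = chi_rho(e) = 5.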